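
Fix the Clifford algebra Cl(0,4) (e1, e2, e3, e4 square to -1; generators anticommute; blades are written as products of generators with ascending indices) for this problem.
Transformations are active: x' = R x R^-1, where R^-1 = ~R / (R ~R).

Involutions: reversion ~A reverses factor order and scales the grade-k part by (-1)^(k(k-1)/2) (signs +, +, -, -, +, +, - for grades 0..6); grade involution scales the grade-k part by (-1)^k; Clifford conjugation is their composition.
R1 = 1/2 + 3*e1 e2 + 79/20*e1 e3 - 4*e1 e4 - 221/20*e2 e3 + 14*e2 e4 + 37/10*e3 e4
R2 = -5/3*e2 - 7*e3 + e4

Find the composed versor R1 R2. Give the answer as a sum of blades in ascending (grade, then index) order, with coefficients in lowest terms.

Distribute over the terms of R2 (each basis-blade product reordered to ascending indices, repeated generators contracted through their squares):
R1 (-5/3*e2) = 5*e1 - 5/6*e2 + 221/12*e3 - 70/3*e4 + 79/12*e1 e2 e3 - 20/3*e1 e2 e4 - 37/6*e2 e3 e4
R1 (-7*e3) = 553/20*e1 - 1547/20*e2 - 7/2*e3 - 259/10*e4 - 21*e1 e2 e3 - 28*e1 e3 e4 + 98*e2 e3 e4
R1 (e4) = 4*e1 - 14*e2 - 37/10*e3 + 1/2*e4 + 3*e1 e2 e4 + 79/20*e1 e3 e4 - 221/20*e2 e3 e4
Summing the partial products and collecting blades:
Answer: 733/20*e1 - 5531/60*e2 + 673/60*e3 - 731/15*e4 - 173/12*e1 e2 e3 - 11/3*e1 e2 e4 - 481/20*e1 e3 e4 + 4847/60*e2 e3 e4


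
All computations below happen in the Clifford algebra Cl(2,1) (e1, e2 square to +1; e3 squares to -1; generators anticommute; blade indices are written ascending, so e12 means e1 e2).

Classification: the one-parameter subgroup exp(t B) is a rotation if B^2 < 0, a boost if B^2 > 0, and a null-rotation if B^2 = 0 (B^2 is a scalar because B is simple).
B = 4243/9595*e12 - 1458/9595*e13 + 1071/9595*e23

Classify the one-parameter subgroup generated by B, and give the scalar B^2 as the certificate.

B^2 term by term: the squares give (4243/9595)^2*(e12)^2 + (-1458/9595)^2*(e13)^2 + (1071/9595)^2*(e23)^2 = 18003049/92064025*(-1) + 2125764/92064025*(+1) + 1147041/92064025*(+1) = -4/25 (each basis 2-blade squares to minus the product of its generators' squares); cross terms between blades sharing an index anticommute and cancel. So B^2 = -4/25.
Answer: rotation, certificate B^2 = -4/25. The invariant at work: B^2 = -4/25 is unchanged by conjugation, hence its sign classifies the subgroup whatever basis B is written in.


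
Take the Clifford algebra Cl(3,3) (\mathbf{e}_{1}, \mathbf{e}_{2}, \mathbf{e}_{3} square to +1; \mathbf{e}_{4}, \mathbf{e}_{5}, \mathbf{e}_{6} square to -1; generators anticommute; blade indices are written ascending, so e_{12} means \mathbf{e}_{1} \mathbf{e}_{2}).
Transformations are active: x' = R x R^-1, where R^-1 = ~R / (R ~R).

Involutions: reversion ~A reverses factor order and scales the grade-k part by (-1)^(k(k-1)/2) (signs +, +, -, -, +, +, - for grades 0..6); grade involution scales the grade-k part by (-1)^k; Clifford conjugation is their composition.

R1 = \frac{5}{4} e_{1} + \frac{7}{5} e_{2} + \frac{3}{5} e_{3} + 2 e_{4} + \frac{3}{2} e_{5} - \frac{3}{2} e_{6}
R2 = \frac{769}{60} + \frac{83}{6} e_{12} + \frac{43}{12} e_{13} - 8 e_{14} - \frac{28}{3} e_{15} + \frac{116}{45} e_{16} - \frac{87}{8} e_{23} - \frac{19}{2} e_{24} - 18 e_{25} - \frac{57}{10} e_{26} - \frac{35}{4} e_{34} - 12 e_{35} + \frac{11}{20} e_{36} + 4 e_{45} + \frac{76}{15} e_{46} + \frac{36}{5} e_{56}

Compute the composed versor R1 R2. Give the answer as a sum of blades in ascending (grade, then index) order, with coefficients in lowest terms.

Distribute over the terms of R1 (each basis-blade product reordered to ascending indices, repeated generators contracted through their squares):
(\frac{5}{4} e_{1}) R2 = \frac{769}{48} e_{1} + \frac{415}{24} e_{2} + \frac{215}{48} e_{3} - 10 e_{4} - \frac{35}{3} e_{5} + \frac{29}{9} e_{6} - \frac{435}{32} e_{123} - \frac{95}{8} e_{124} - \frac{45}{2} e_{125} - \frac{57}{8} e_{126} - \frac{175}{16} e_{134} - 15 e_{135} + \frac{11}{16} e_{136} + 5 e_{145} + \frac{19}{3} e_{146} + 9 e_{156}
(\frac{7}{5} e_{2}) R2 = -\frac{581}{30} e_{1} + \frac{5383}{300} e_{2} - \frac{609}{40} e_{3} - \frac{133}{10} e_{4} - \frac{126}{5} e_{5} - \frac{399}{50} e_{6} - \frac{301}{60} e_{123} + \frac{56}{5} e_{124} + \frac{196}{15} e_{125} - \frac{812}{225} e_{126} - \frac{49}{4} e_{234} - \frac{84}{5} e_{235} + \frac{77}{100} e_{236} + \frac{28}{5} e_{245} + \frac{532}{75} e_{246} + \frac{252}{25} e_{256}
(\frac{3}{5} e_{3}) R2 = -\frac{43}{20} e_{1} + \frac{261}{40} e_{2} + \frac{769}{100} e_{3} - \frac{21}{4} e_{4} - \frac{36}{5} e_{5} + \frac{33}{100} e_{6} + \frac{83}{10} e_{123} + \frac{24}{5} e_{134} + \frac{28}{5} e_{135} - \frac{116}{75} e_{136} + \frac{57}{10} e_{234} + \frac{54}{5} e_{235} + \frac{171}{50} e_{236} + \frac{12}{5} e_{345} + \frac{76}{25} e_{346} + \frac{108}{25} e_{356}
(2 e_{4}) R2 = -16 e_{1} - 19 e_{2} - \frac{35}{2} e_{3} + \frac{769}{30} e_{4} - 8 e_{5} - \frac{152}{15} e_{6} + \frac{83}{3} e_{124} + \frac{43}{6} e_{134} + \frac{56}{3} e_{145} - \frac{232}{45} e_{146} - \frac{87}{4} e_{234} + 36 e_{245} + \frac{57}{5} e_{246} + 24 e_{345} - \frac{11}{10} e_{346} + \frac{72}{5} e_{456}
(\frac{3}{2} e_{5}) R2 = -14 e_{1} - 27 e_{2} - 18 e_{3} + 6 e_{4} + \frac{769}{40} e_{5} - \frac{54}{5} e_{6} + \frac{83}{4} e_{125} + \frac{43}{8} e_{135} - 12 e_{145} - \frac{58}{15} e_{156} - \frac{261}{16} e_{235} - \frac{57}{4} e_{245} + \frac{171}{20} e_{256} - \frac{105}{8} e_{345} - \frac{33}{40} e_{356} - \frac{38}{5} e_{456}
(-\frac{3}{2} e_{6}) R2 = -\frac{58}{15} e_{1} + \frac{171}{20} e_{2} - \frac{33}{40} e_{3} - \frac{38}{5} e_{4} - \frac{54}{5} e_{5} - \frac{769}{40} e_{6} - \frac{83}{4} e_{126} - \frac{43}{8} e_{136} + 12 e_{146} + 14 e_{156} + \frac{261}{16} e_{236} + \frac{57}{4} e_{246} + 27 e_{256} + \frac{105}{8} e_{346} + 18 e_{356} - 6 e_{456}
Summing the partial products and collecting blades:
Answer: -\frac{3149}{80} e_{1} + \frac{431}{100} e_{2} - \frac{47257}{1200} e_{3} - \frac{271}{60} e_{4} - \frac{5237}{120} e_{5} - \frac{16051}{360} e_{6} - \frac{4949}{480} e_{123} + \frac{3239}{120} e_{124} + \frac{679}{60} e_{125} - \frac{56671}{1800} e_{126} + \frac{247}{240} e_{134} - \frac{161}{40} e_{135} - \frac{7481}{1200} e_{136} + \frac{35}{3} e_{145} + \frac{593}{45} e_{146} + \frac{287}{15} e_{156} - \frac{283}{10} e_{234} - \frac{357}{16} e_{235} + \frac{8201}{400} e_{236} + \frac{547}{20} e_{245} + \frac{9823}{300} e_{246} + \frac{4563}{100} e_{256} + \frac{531}{40} e_{345} + \frac{3013}{200} e_{346} + \frac{4299}{200} e_{356} + \frac{4}{5} e_{456}


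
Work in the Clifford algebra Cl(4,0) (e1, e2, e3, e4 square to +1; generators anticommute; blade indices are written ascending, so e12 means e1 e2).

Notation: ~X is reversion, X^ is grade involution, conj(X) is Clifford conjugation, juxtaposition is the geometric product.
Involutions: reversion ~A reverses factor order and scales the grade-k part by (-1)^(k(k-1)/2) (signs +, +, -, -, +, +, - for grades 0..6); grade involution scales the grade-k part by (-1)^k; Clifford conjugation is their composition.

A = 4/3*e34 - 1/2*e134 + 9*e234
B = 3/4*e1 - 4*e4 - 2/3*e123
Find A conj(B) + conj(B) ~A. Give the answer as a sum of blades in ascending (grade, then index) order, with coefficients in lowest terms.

first term: 16/3*e3 - 2*e13 - 6*e14 + 36*e23 - 1/3*e24 + 3/8*e34 + 8/9*e124 - e134 + 27/4*e1234
second term: 16/3*e3 + 2*e13 - 6*e14 - 36*e23 - 1/3*e24 - 3/8*e34 + 8/9*e124 + e134 + 27/4*e1234
Answer: 32/3*e3 - 12*e14 - 2/3*e24 + 16/9*e124 + 27/2*e1234


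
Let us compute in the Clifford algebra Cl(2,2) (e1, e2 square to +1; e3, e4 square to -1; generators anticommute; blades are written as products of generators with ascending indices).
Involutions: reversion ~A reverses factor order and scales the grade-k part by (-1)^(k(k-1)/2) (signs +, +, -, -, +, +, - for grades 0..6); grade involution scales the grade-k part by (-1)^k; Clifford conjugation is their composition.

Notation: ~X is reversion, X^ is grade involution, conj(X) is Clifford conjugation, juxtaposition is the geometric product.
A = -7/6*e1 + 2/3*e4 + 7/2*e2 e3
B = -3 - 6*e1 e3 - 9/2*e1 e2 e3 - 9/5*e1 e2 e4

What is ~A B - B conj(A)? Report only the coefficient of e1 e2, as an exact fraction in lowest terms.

first term: 77/4*e1 + 7*e3 - 2*e4 - 99/5*e1 e2 + 63/4*e2 e3 + 21/10*e2 e4 - 103/10*e1 e3 e4 + 3*e1 e2 e3 e4
second term: 49/4*e1 + 7*e3 + 2*e4 + 99/5*e1 e2 + 21/4*e2 e3 - 21/10*e2 e4 + 103/10*e1 e3 e4 + 3*e1 e2 e3 e4
Answer: -198/5


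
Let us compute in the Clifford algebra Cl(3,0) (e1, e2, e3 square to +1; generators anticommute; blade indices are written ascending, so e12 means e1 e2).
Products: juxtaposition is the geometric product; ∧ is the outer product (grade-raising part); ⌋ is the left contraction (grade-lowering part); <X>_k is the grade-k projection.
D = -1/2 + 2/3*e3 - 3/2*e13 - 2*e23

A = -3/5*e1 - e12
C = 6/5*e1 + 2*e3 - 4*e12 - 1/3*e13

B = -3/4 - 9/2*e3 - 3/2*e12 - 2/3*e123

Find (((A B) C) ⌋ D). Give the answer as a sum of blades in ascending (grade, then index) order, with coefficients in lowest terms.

step 1: -3/2 + 9/20*e1 + 9/10*e2 - 2/3*e3 + 3/4*e12 + 27/10*e13 + 2/5*e23 + 9/2*e123
step 2: 233/75 + 314/45*e1 - 17/5*e2 + 1161/100*e3 + 1034/75*e12 + 19/5*e13 - 67/20*e23 + 371/75*e123
step 3: 389/75 + 3483/200*e1 + 1161/50*e2 - 359/225*e3 - 233/50*e13 - 466/75*e23
Answer: 389/75 + 3483/200*e1 + 1161/50*e2 - 359/225*e3 - 233/50*e13 - 466/75*e23


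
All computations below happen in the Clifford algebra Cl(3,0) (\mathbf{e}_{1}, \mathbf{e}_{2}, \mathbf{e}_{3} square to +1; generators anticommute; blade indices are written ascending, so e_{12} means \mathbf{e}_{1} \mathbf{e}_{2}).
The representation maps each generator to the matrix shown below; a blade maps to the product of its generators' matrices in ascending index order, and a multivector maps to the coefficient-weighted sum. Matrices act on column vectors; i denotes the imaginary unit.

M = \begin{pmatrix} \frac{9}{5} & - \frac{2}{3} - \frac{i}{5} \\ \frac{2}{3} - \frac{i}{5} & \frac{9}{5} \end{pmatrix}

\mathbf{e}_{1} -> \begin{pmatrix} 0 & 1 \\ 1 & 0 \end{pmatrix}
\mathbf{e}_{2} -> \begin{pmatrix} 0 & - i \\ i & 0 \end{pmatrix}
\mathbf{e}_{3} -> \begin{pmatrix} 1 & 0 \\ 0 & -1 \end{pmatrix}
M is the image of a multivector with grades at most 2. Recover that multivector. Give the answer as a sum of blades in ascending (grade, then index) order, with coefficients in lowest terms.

Method: 1, rho(e_{1}), rho(e_{2}), rho(e_{3}) form a trace-orthogonal basis of the 2x2 complex matrices (tr(X Y) = 2 if X = Y, else 0), so M = m0*1 + m1*rho(e_{1}) + m2*rho(e_{2}) + m3*rho(e_{3}) with m0 = tr(M)/2 = \frac{9}{5}, m1 = tr(M rho(e_{1}))/2 = - \frac{i}{5}, m2 = tr(M rho(e_{2}))/2 = - \frac{2 i}{3}, m3 = tr(M rho(e_{3}))/2 = 0.
Multiplying table entries, the bivector images are rho(e_{12}) = i*rho(e_{3}), rho(e_{13}) = -i*rho(e_{2}), rho(e_{23}) = i*rho(e_{1}); with real blade coefficients the real parts of m0..m3 are the coefficients of 1, e_{1}, e_{2}, e_{3} and the imaginary parts give the bivectors (e_{23}: Im m1, e_{13}: -Im m2, e_{12}: Im m3).
Answer: \frac{9}{5} + \frac{2}{3} e_{13} - \frac{1}{5} e_{23}


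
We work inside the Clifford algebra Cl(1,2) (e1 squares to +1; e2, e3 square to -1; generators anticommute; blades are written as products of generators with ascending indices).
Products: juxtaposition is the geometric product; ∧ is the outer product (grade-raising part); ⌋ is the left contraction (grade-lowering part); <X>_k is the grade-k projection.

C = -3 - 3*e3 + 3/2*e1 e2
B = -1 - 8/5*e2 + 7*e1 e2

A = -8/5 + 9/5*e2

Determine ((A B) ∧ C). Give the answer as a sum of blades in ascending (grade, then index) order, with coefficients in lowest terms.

step 1: 112/25 + 63/5*e1 + 19/25*e2 - 56/5*e1 e2
step 2: -336/25 - 189/5*e1 - 57/25*e2 - 336/25*e3 + 1008/25*e1 e2 - 189/5*e1 e3 - 57/25*e2 e3 + 168/5*e1 e2 e3
Answer: -336/25 - 189/5*e1 - 57/25*e2 - 336/25*e3 + 1008/25*e1 e2 - 189/5*e1 e3 - 57/25*e2 e3 + 168/5*e1 e2 e3


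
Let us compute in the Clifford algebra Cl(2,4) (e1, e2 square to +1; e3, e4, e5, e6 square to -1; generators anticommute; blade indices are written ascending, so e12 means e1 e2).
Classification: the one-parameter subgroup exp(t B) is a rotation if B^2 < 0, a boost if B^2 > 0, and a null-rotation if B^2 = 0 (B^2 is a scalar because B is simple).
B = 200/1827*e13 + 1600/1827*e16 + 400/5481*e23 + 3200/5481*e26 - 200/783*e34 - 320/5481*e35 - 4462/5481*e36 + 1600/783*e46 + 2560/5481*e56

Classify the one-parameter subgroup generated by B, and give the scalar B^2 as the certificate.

B^2 term by term: the squares give (200/1827)^2*(e13)^2 + (1600/1827)^2*(e16)^2 + (400/5481)^2*(e23)^2 + (3200/5481)^2*(e26)^2 + (-200/783)^2*(e34)^2 + (-320/5481)^2*(e35)^2 + (-4462/5481)^2*(e36)^2 + (1600/783)^2*(e46)^2 + (2560/5481)^2*(e56)^2 = 40000/3337929*(+1) + 2560000/3337929*(+1) + 160000/30041361*(+1) + 10240000/30041361*(+1) + 40000/613089*(-1) + 102400/30041361*(-1) + 19909444/30041361*(-1) + 2560000/613089*(-1) + 6553600/30041361*(-1) = -4 (each basis 2-blade squares to minus the product of its generators' squares); cross terms between blades sharing an index anticommute and cancel; the commuting (index-disjoint) pairs give grade-4 terms 2*c*c'*(blade product), which cancel blade by blade — e1236: -1280000/10013787 + 1280000/10013787 = 0; e1346: 640000/1430541 - 640000/1430541 = 0; e1356: 1024000/10013787 - 1024000/10013787 = 0; e2346: 1280000/4291623 - 1280000/4291623 = 0; e2356: 2048000/30041361 - 2048000/30041361 = 0; e3456: -1024000/4291623 + 1024000/4291623 = 0 — confirming B is simple. So B^2 = -4.
Answer: rotation, certificate B^2 = -4. The scalar -4 is the complete invariant here: its sign names the subgroup type.


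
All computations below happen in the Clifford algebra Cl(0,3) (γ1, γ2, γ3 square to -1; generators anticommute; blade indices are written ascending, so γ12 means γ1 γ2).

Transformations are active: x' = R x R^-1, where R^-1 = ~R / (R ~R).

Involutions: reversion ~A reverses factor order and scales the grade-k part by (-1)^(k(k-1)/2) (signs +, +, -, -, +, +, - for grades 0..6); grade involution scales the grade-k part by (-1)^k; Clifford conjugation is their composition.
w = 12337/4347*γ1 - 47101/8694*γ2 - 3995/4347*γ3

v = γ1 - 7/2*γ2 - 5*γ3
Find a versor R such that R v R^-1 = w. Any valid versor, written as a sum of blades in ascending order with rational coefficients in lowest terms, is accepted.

Construction: equal norms (both -153/4) license R = v + w = 16684/4347*γ1 - 38765/4347*γ2 - 25730/4347*γ3 — nothing changes along that direction, while (v - w)/2 changes sign, so v maps onto w.
Answer: 16684/4347*γ1 - 38765/4347*γ2 - 25730/4347*γ3


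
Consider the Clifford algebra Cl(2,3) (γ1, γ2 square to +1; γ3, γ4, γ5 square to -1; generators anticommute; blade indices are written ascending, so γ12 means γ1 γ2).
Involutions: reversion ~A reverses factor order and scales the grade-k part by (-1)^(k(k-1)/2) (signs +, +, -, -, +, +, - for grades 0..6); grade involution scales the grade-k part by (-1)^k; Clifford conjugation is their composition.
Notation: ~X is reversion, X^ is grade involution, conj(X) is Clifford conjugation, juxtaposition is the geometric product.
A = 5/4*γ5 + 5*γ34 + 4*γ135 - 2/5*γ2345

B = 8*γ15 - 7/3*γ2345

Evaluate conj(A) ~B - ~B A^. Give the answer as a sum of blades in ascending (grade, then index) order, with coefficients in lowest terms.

first term: -14/15 + 10*γ1 + 32*γ3 - 35/3*γ25 - 28/3*γ124 + 35/12*γ234 - 16/5*γ1234 + 40*γ1345
second term: -14/15 - 10*γ1 - 32*γ3 + 35/3*γ25 + 28/3*γ124 - 35/12*γ234 + 16/5*γ1234 - 40*γ1345
Answer: 20*γ1 + 64*γ3 - 70/3*γ25 - 56/3*γ124 + 35/6*γ234 - 32/5*γ1234 + 80*γ1345


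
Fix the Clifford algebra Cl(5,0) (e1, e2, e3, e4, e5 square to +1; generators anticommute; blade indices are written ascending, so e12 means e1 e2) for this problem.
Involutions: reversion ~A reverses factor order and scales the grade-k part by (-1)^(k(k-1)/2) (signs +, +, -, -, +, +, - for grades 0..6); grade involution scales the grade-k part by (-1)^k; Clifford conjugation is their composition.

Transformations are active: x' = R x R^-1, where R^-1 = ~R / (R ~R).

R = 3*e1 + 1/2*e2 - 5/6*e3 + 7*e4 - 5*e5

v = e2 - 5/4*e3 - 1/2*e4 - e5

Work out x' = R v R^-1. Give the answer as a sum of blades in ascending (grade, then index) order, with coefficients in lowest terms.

~R = 3*e1 + 1/2*e2 - 5/6*e3 + 7*e4 - 5*e5, and R ~R = 1511/18, so R^-1 = ~R / (1511/18).
R v = 73/24 + 3*e12 - 15/4*e13 - 3/2*e14 - 3*e15 + 5/24*e23 - 29/4*e24 + 9/2*e25 + 55/6*e34 - 65/12*e35 - 19/2*e45
Answer: 657/3022*e1 - 5825/6044*e2 + 3595/3022*e3 + 1522/1511*e4 + 1927/3022*e5


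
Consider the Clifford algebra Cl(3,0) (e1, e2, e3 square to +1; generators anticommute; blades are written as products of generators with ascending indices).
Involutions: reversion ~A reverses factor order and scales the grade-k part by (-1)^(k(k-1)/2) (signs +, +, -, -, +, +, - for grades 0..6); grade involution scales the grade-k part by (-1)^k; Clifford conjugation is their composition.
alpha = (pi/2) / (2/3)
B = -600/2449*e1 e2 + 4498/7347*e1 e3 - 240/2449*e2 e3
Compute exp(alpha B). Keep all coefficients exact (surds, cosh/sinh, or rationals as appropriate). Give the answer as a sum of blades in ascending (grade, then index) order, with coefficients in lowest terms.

B^2 term by term: the squares give (-600/2449)^2*(e1 e2)^2 + (4498/7347)^2*(e1 e3)^2 + (-240/2449)^2*(e2 e3)^2 = 360000/5997601*(-1) + 20232004/53978409*(-1) + 57600/5997601*(-1) = -4/9 (each basis 2-blade squares to minus the product of its generators' squares); cross terms between blades sharing an index anticommute and cancel. So B^2 = -4/9.
B^2 = -4/9 — a negative square means the series sums to a rotation: l = 2/3, alpha*l = pi/2, so exp(alpha B) = cos(pi/2) + (sin(pi/2)/(2/3))*B = 0 + (3/2)*B.
Answer: -900/2449*e1 e2 + 2249/2449*e1 e3 - 360/2449*e2 e3


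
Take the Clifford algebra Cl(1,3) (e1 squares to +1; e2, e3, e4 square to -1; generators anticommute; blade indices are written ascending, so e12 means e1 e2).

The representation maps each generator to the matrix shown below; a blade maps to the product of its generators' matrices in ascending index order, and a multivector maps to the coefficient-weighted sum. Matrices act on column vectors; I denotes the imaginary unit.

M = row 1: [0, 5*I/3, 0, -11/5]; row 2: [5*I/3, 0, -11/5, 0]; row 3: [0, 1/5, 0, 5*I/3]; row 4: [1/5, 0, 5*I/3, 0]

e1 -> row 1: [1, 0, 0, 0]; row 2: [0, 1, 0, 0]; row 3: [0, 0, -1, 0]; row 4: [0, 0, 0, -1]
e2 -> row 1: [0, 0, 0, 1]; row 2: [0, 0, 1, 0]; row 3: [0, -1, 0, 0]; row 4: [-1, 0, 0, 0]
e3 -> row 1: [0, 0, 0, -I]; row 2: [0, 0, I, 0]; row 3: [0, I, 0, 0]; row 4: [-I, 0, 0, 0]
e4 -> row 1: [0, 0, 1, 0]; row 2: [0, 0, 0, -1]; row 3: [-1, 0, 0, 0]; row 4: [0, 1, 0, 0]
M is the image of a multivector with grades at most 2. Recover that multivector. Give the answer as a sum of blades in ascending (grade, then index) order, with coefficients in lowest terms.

Method: the blade images are trace-orthogonal — tr(rho(e_A) rho(e_B)^-1) = 4 if A = B and 0 otherwise — and rho(e_A)^-1 = (e_A)^2 * rho(e_A) with (e_A)^2 = +1 or -1, so the coefficient of e_A in the preimage is (e_A)^2 * tr(M rho(e_A))/4.
Nonzero projections over blades of grade <= 2: e2: (e2)^2 = -1, tr(M rho(e2)) = 24/5, coefficient -6/5; e12: (e12)^2 = +1, tr(M rho(e12)) = -4, coefficient -1; e34: (e34)^2 = -1, tr(M rho(e34)) = 20/3, coefficient -5/3. Every other blade of grade <= 2 projects to 0.
Answer: -6/5*e2 - e12 - 5/3*e34


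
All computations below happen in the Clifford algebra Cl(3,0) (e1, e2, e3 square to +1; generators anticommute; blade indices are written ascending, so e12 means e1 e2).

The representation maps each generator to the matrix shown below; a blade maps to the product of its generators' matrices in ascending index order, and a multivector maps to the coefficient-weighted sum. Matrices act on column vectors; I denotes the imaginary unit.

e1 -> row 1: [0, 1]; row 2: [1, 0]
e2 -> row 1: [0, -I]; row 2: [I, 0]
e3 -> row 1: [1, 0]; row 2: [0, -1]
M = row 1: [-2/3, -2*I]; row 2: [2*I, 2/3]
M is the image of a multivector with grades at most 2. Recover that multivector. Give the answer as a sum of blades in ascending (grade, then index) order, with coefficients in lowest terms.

Method: 1, rho(e1), rho(e2), rho(e3) form a trace-orthogonal basis of the 2x2 complex matrices (tr(X Y) = 2 if X = Y, else 0), so M = m0*1 + m1*rho(e1) + m2*rho(e2) + m3*rho(e3) with m0 = tr(M)/2 = 0, m1 = tr(M rho(e1))/2 = 0, m2 = tr(M rho(e2))/2 = 2, m3 = tr(M rho(e3))/2 = -2/3.
Multiplying table entries, the bivector images are rho(e12) = I*rho(e3), rho(e13) = -I*rho(e2), rho(e23) = I*rho(e1); with real blade coefficients the real parts of m0..m3 are the coefficients of 1, e1, e2, e3 and the imaginary parts give the bivectors (e23: Im m1, e13: -Im m2, e12: Im m3).
Answer: 2*e2 - 2/3*e3


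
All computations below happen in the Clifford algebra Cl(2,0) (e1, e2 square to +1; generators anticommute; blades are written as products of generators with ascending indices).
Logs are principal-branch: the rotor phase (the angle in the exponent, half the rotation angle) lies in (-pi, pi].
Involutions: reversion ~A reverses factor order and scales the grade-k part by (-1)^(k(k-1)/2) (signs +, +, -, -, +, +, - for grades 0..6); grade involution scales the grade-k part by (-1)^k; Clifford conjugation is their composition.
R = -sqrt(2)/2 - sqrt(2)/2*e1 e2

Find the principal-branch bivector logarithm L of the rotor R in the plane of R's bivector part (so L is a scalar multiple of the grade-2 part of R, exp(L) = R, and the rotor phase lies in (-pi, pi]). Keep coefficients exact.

The scalar part of R is -sqrt(2)/2, and that scalar determines the rotor phase on the principal branch; recovering the unit plane as bivector-part over sine of the phase gives L = phase * plane.
Concretely: cos(phase) = -sqrt(2)/2 gives phase = ±3*pi/4, and since phase/sin(phase) is even the sign is immaterial: L = (phase/sin(phase)) * <R>_2 = (3*sqrt(2)*pi/4) * <R>_2.
Answer: -3*pi/4*e1 e2


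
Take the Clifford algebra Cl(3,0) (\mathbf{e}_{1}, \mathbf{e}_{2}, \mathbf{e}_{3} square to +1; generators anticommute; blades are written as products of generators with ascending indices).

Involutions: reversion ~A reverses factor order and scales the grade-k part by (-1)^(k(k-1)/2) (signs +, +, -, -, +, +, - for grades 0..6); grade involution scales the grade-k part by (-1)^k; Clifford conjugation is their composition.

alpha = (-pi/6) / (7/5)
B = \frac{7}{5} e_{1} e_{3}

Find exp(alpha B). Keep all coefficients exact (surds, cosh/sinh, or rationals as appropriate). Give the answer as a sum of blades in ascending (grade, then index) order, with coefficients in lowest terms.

B^2 = (\frac{7}{5})^2*(e_{1} e_{3})^2 = \frac{49}{25}*(-1) = -\frac{49}{25} (a basis 2-blade squares to minus the product of its generators' squares).
B^2 = -\frac{49}{25} — circular case — the even/odd split gives cos and sin: l = \frac{7}{5}, alpha*l = - \frac{\pi}{6}, so exp(alpha B) = cos(- \frac{\pi}{6}) + (sin(- \frac{\pi}{6})/(\frac{7}{5}))*B = \frac{\sqrt{3}}{2} + (- \frac{5}{14})*B.
Answer: \frac{\sqrt{3}}{2} - \frac{1}{2} e_{1} e_{3}


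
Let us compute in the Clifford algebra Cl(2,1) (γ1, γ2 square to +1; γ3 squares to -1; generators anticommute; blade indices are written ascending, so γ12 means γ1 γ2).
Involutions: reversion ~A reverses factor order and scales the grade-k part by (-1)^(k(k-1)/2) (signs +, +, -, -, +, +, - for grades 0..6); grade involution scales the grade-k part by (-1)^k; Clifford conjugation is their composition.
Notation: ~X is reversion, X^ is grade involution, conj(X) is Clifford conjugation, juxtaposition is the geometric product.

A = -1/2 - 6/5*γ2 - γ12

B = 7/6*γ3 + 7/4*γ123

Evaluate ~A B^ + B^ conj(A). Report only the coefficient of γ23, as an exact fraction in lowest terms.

first term: 7/3*γ3 - 21/10*γ13 + 7/5*γ23 - 7/24*γ123
second term: 7/3*γ3 + 21/10*γ13 + 7/5*γ23 - 7/24*γ123
Answer: 14/5


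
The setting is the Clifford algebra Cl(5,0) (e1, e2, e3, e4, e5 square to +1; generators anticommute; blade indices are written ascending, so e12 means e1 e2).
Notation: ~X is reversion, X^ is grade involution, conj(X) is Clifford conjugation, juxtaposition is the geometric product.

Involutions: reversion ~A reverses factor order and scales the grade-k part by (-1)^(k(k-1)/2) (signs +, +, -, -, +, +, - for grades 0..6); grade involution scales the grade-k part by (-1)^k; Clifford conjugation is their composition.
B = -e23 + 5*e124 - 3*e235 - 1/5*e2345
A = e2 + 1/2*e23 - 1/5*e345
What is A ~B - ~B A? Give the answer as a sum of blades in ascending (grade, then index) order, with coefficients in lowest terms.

first term: -1/2 + 1/25*e2 + e3 - 3/2*e5 + 5*e14 + 3/5*e24 + 3*e35 + 1/10*e45 + 5/2*e134 + 1/5*e245 - 1/5*e345 - e1235
second term: -1/2 - 1/25*e2 - e3 - 3/2*e5 + 5*e14 - 3/5*e24 + 3*e35 + 1/10*e45 - 5/2*e134 - 1/5*e245 + 1/5*e345 - e1235
Answer: 2/25*e2 + 2*e3 + 6/5*e24 + 5*e134 + 2/5*e245 - 2/5*e345


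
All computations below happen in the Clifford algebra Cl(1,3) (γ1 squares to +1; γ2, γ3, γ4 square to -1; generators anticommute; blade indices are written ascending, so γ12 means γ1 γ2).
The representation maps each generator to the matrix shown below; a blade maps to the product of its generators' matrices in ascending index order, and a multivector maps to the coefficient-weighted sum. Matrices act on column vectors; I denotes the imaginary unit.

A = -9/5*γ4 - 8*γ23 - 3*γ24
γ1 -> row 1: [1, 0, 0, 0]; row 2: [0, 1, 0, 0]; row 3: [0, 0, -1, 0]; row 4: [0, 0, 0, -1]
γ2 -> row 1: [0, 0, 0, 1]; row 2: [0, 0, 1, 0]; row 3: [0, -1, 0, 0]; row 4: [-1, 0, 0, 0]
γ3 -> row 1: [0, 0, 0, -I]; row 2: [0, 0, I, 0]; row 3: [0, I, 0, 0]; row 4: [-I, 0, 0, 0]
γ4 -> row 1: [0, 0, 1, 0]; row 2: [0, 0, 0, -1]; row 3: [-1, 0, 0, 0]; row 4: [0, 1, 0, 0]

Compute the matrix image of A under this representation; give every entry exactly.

Bivector images (products of the table entries): rho(γ23) = rho(γ2)rho(γ3) = row 1: [-I, 0, 0, 0]; row 2: [0, I, 0, 0]; row 3: [0, 0, -I, 0]; row 4: [0, 0, 0, I]; rho(γ24) = rho(γ2)rho(γ4) = row 1: [0, 1, 0, 0]; row 2: [-1, 0, 0, 0]; row 3: [0, 0, 0, 1]; row 4: [0, 0, -1, 0].
M = (-9/5)*rho(γ4) + (-8)*rho(γ23) + (-3)*rho(γ24), summed entrywise:
Answer: row 1: [8*I, -3, -9/5, 0]; row 2: [3, -8*I, 0, 9/5]; row 3: [9/5, 0, 8*I, -3]; row 4: [0, -9/5, 3, -8*I]


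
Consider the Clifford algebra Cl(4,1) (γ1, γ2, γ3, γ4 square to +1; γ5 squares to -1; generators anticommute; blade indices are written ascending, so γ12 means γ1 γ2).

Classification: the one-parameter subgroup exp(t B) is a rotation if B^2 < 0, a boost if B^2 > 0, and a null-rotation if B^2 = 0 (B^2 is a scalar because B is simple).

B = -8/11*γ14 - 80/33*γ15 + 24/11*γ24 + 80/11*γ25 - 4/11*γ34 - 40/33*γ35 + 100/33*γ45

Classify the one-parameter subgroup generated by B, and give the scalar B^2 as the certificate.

B^2 term by term: the squares give (-8/11)^2*(γ14)^2 + (-80/33)^2*(γ15)^2 + (24/11)^2*(γ24)^2 + (80/11)^2*(γ25)^2 + (-4/11)^2*(γ34)^2 + (-40/33)^2*(γ35)^2 + (100/33)^2*(γ45)^2 = 64/121*(-1) + 6400/1089*(+1) + 576/121*(-1) + 6400/121*(+1) + 16/121*(-1) + 1600/1089*(+1) + 10000/1089*(+1) = 64 (each basis 2-blade squares to minus the product of its generators' squares); cross terms between blades sharing an index anticommute and cancel; the commuting (index-disjoint) pairs give grade-4 terms 2*c*c'*(blade product), which cancel blade by blade — γ1245: 1280/121 - 1280/121 = 0; γ1345: -640/363 + 640/363 = 0; γ2345: 640/121 - 640/121 = 0 — confirming B is simple. So B^2 = 64.
Answer: boost, certificate B^2 = 64. The class reads off the invariant scalar 64 directly.


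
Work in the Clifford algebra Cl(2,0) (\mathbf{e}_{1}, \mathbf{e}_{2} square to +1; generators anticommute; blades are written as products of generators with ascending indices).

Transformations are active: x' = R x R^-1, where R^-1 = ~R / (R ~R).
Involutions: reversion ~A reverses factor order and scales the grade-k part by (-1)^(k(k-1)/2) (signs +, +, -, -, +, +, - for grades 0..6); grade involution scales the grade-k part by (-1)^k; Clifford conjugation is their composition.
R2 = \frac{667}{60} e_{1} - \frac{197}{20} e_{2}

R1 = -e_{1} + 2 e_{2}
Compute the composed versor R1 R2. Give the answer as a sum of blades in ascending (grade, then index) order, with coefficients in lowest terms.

Distribute over the terms of R1 (each basis-blade product reordered to ascending indices, repeated generators contracted through their squares):
(-e_{1}) R2 = -\frac{667}{60} + \frac{197}{20} e_{1} e_{2}
(2 e_{2}) R2 = -\frac{197}{10} - \frac{667}{30} e_{1} e_{2}
Summing the partial products and collecting blades:
Answer: -\frac{1849}{60} - \frac{743}{60} e_{1} e_{2}


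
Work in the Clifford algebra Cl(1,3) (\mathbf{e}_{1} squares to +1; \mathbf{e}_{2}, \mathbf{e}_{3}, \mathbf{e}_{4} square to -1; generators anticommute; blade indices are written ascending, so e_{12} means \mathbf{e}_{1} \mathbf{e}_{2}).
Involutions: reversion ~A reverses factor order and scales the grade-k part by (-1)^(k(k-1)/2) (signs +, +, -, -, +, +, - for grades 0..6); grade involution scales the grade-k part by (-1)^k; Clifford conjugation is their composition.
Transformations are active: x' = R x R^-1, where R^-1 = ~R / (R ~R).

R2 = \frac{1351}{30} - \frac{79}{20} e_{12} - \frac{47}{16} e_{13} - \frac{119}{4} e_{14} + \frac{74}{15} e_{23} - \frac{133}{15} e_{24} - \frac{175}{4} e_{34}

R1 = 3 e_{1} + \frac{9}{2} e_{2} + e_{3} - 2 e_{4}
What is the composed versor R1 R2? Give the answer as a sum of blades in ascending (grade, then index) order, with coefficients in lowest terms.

Distribute over the terms of R1 (each basis-blade product reordered to ascending indices, repeated generators contracted through their squares):
(3 e_{1}) R2 = \frac{1351}{10} e_{1} - \frac{237}{20} e_{2} - \frac{141}{16} e_{3} - \frac{357}{4} e_{4} + \frac{74}{5} e_{123} - \frac{133}{5} e_{124} - \frac{525}{4} e_{134}
(\frac{9}{2} e_{2}) R2 = -\frac{711}{40} e_{1} + \frac{4053}{20} e_{2} - \frac{111}{5} e_{3} + \frac{399}{10} e_{4} + \frac{423}{32} e_{123} + \frac{1071}{8} e_{124} - \frac{1575}{8} e_{234}
(e_{3}) R2 = -\frac{47}{16} e_{1} + \frac{74}{15} e_{2} + \frac{1351}{30} e_{3} + \frac{175}{4} e_{4} - \frac{79}{20} e_{123} + \frac{119}{4} e_{134} + \frac{133}{15} e_{234}
(-2 e_{4}) R2 = \frac{119}{2} e_{1} + \frac{266}{15} e_{2} + \frac{175}{2} e_{3} - \frac{1351}{15} e_{4} + \frac{79}{10} e_{124} + \frac{47}{8} e_{134} - \frac{148}{15} e_{234}
Summing the partial products and collecting blades:
Answer: \frac{13911}{80} e_{1} + \frac{3202}{15} e_{2} + \frac{4873}{48} e_{3} - \frac{287}{3} e_{4} + \frac{3851}{160} e_{123} + \frac{4607}{40} e_{124} - \frac{765}{8} e_{134} - \frac{1583}{8} e_{234}


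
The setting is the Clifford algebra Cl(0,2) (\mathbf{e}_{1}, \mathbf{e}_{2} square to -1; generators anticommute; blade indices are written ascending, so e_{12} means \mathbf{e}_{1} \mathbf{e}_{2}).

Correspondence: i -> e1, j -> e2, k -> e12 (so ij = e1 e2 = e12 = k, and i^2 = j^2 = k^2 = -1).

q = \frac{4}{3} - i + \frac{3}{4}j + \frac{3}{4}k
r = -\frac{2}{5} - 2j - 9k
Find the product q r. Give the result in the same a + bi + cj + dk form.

In blades: q = \frac{4}{3} - e_{1} + \frac{3}{4} e_{2} + \frac{3}{4} e_{12}, r = -\frac{2}{5} - 2 e_{2} - 9 e_{12}.
Distribute q over r term by term (generator squares from the signature, products reordered to ascending indices): (\frac{4}{3})*r = -\frac{8}{15} - \frac{8}{3} e_{2} - 12 e_{12}; (-e_{1})*r = \frac{2}{5} e_{1} - 9 e_{2} + 2 e_{12}; (\frac{3}{4} e_{2})*r = \frac{3}{2} - \frac{27}{4} e_{1} - \frac{3}{10} e_{2}; (\frac{3}{4} e_{12})*r = \frac{27}{4} + \frac{3}{2} e_{1} - \frac{3}{10} e_{12}.
Sum: \frac{463}{60} - \frac{97}{20} e_{1} - \frac{359}{30} e_{2} - \frac{103}{10} e_{12}; translating back through the correspondence:
Answer: \frac{463}{60} - \frac{97}{20}i - \frac{359}{30}j - \frac{103}{10}k


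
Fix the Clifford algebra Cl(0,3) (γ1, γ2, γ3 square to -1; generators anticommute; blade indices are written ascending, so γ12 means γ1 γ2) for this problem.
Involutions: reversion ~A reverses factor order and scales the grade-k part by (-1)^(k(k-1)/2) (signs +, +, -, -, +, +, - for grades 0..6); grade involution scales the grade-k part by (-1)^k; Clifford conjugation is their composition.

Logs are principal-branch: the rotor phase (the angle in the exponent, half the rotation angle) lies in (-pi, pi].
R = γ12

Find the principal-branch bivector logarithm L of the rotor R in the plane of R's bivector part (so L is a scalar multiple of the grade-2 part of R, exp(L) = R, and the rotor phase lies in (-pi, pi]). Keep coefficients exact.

The scalar part of R is 0, and that scalar determines the rotor phase on the principal branch; recovering the unit plane as bivector-part over sine of the phase gives L = phase * plane.
Concretely: cos(phase) = 0 gives phase = ±pi/2, and since phase/sin(phase) is even the sign is immaterial: L = (phase/sin(phase)) * <R>_2 = (pi/2) * <R>_2.
Answer: pi/2*γ12


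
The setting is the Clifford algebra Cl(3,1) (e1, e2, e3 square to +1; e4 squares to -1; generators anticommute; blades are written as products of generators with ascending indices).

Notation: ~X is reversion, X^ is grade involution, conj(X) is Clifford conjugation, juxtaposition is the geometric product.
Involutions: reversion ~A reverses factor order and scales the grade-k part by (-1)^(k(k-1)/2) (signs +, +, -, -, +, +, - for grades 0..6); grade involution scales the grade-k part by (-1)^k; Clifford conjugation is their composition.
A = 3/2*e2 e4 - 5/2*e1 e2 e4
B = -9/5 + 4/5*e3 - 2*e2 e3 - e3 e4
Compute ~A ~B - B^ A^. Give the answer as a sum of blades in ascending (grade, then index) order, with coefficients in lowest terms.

first term: -3/2*e2 e3 + 27/10*e2 e4 - 3*e3 e4 + 5/2*e1 e2 e3 - 9/2*e1 e2 e4 + 5*e1 e3 e4 + 6/5*e2 e3 e4 - 2*e1 e2 e3 e4
second term: 3/2*e2 e3 - 27/10*e2 e4 + 3*e3 e4 + 5/2*e1 e2 e3 - 9/2*e1 e2 e4 + 5*e1 e3 e4 + 6/5*e2 e3 e4 - 2*e1 e2 e3 e4
Answer: -3*e2 e3 + 27/5*e2 e4 - 6*e3 e4


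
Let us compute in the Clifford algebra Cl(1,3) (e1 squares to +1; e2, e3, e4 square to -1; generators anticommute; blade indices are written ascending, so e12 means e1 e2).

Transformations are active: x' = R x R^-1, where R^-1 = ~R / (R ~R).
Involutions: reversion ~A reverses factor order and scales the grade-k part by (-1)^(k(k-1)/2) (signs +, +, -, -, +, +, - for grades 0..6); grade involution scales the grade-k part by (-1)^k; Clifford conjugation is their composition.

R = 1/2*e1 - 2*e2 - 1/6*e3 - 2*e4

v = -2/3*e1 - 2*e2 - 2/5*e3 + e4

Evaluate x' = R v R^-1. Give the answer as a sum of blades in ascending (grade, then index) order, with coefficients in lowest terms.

~R = 1/2*e1 - 2*e2 - 1/6*e3 - 2*e4, and R ~R = -70/9, so R^-1 = ~R / (-70/9).
R v = -12/5 - 7/3*e12 - 14/45*e13 - 5/6*e14 + 7/15*e23 - 6*e24 - 29/30*e34
Answer: 512/525*e1 + 134/175*e2 + 52/175*e3 - 391/175*e4


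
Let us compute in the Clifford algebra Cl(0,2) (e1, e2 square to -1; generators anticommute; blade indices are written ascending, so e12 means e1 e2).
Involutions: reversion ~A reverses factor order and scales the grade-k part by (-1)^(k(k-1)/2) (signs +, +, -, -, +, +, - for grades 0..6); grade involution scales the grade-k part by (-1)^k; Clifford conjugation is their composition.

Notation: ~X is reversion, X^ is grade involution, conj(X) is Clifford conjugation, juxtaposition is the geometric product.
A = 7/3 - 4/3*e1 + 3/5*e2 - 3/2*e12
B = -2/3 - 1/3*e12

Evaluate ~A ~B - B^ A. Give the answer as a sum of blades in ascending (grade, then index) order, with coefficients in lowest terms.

first term: -37/18 + 49/45*e1 + 2/45*e2 - 2/9*e12
second term: -37/18 + 49/45*e1 + 2/45*e2 + 2/9*e12
Answer: -4/9*e12


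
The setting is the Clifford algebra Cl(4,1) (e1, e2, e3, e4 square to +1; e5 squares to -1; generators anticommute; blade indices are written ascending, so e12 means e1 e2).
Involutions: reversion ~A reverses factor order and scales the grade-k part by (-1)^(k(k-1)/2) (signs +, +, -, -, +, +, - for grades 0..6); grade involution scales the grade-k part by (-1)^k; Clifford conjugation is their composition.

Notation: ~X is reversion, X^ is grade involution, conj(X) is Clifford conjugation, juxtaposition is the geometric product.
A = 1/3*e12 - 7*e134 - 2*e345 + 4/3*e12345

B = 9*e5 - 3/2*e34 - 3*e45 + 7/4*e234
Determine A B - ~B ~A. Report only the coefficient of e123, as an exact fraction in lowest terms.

first term: -21/2*e1 + 6*e3 - 3*e5 + 49/4*e12 + 7/3*e15 - 7/2*e25 + 18*e34 - 4*e123 + 5*e125 + 7/12*e134 + 21*e135 - 25/2*e1234 - e1245 - 63*e1345
second term: -21/2*e1 + 6*e3 - 3*e5 - 49/4*e12 - 7/3*e15 + 7/2*e25 - 18*e34 + 4*e123 - 5*e125 - 7/12*e134 - 21*e135 - 25/2*e1234 - e1245 - 63*e1345
Answer: -8


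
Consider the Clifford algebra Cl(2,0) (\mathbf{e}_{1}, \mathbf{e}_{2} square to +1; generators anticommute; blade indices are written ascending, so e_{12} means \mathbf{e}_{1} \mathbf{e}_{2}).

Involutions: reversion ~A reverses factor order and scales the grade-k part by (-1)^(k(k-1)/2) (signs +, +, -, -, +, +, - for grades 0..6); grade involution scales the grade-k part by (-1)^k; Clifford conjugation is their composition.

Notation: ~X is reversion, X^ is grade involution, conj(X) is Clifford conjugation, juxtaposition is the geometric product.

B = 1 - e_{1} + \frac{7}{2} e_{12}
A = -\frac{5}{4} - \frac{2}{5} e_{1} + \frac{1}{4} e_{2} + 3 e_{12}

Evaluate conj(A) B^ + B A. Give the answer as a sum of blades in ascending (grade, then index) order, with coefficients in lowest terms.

first term: \frac{193}{20} + \frac{1}{40} e_{1} + \frac{83}{20} e_{2} - \frac{57}{8} e_{12}
second term: -\frac{227}{20} + \frac{69}{40} e_{1} - \frac{27}{20} e_{2} - \frac{13}{8} e_{12}
Answer: -\frac{17}{10} + \frac{7}{4} e_{1} + \frac{14}{5} e_{2} - \frac{35}{4} e_{12}


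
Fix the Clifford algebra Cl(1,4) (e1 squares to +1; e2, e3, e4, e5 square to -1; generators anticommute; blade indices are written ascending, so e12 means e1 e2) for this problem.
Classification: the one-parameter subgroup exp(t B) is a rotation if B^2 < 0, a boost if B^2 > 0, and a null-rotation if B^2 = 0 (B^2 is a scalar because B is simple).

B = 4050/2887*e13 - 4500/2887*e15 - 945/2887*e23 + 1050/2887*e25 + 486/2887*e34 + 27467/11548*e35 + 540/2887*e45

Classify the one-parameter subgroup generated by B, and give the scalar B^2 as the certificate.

B^2 term by term: the squares give (4050/2887)^2*(e13)^2 + (-4500/2887)^2*(e15)^2 + (-945/2887)^2*(e23)^2 + (1050/2887)^2*(e25)^2 + (486/2887)^2*(e34)^2 + (27467/11548)^2*(e35)^2 + (540/2887)^2*(e45)^2 = 16402500/8334769*(+1) + 20250000/8334769*(+1) + 893025/8334769*(-1) + 1102500/8334769*(-1) + 236196/8334769*(-1) + 754436089/133356304*(-1) + 291600/8334769*(-1) = -25/16 (each basis 2-blade squares to minus the product of its generators' squares); cross terms between blades sharing an index anticommute and cancel; the commuting (index-disjoint) pairs give grade-4 terms 2*c*c'*(blade product), which cancel blade by blade — e1235: -8505000/8334769 + 8505000/8334769 = 0; e1345: 4374000/8334769 - 4374000/8334769 = 0; e2345: -1020600/8334769 + 1020600/8334769 = 0 — confirming B is simple. So B^2 = -25/16.
Answer: rotation, certificate B^2 = -25/16. Why this suffices: the scalar -25/16 survives any versor conjugation, so its sign alone determines the class however B is presented.


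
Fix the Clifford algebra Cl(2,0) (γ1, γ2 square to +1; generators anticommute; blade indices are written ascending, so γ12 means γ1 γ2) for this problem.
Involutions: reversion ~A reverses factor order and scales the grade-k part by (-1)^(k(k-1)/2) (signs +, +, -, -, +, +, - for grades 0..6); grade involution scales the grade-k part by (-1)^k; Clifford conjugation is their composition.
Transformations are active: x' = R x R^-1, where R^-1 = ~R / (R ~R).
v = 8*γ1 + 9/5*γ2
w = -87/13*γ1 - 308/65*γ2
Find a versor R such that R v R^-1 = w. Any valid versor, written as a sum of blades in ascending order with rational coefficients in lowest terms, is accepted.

Here q(v) = q(w) = 1681/25; the classical choice R = v + w = 17/13*γ1 - 191/65*γ2 then realises v -> w under the sandwich.
Answer: 17/13*γ1 - 191/65*γ2
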